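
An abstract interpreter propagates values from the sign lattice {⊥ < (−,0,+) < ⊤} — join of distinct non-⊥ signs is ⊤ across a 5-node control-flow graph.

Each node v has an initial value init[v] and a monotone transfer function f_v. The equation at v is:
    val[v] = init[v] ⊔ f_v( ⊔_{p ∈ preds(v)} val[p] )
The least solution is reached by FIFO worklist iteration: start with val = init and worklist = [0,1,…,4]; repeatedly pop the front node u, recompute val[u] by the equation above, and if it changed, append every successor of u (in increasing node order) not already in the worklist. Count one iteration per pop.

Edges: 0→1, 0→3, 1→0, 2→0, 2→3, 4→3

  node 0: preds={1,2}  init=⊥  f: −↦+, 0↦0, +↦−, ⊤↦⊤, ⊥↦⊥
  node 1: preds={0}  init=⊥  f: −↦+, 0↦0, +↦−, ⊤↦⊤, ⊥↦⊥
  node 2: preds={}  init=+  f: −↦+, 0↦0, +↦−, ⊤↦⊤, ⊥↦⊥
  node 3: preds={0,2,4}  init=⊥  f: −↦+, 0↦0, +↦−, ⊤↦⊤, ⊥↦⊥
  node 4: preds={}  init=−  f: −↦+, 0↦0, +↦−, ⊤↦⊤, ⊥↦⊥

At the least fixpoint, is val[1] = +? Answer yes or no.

yes

Iteration log — 6 steps:
  step 1. node 0  ⊔preds=+  new=−  old=⊥  +wl: 
  step 2. node 1  ⊔preds=−  new=+  old=⊥  +wl: 0
  step 3. node 2  ⊔preds=⊥  new=+  stable
  step 4. node 3  ⊔preds=⊤  new=⊤  old=⊥  +wl: 
  step 5. node 4  ⊔preds=⊥  new=−  stable
  step 6. node 0  ⊔preds=+  new=−  stable

Least fixpoint reached:
  node 0: −
  node 1: +
  node 2: +
  node 3: ⊤
  node 4: −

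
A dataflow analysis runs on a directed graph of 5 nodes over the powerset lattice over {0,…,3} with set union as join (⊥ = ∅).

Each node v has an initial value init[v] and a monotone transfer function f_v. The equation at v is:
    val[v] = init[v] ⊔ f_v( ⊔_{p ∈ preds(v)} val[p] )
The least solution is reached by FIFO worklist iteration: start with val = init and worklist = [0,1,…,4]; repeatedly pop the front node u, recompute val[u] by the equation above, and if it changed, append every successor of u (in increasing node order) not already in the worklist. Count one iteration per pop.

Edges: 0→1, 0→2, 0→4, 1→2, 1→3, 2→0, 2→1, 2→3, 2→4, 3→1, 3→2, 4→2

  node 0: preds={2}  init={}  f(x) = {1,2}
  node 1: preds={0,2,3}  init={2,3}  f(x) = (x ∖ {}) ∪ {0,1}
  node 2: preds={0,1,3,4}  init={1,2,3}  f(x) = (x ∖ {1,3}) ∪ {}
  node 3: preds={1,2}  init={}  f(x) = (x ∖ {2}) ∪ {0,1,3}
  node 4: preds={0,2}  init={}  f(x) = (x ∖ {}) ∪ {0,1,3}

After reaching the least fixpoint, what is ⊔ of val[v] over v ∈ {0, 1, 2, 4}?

Trace (8 dequeues):
  [1] u=0 | in {1,2,3} | out {1,2} | prev {} | push {}
  [2] u=1 | in {1,2,3} | out {0,1,2,3} | prev {2,3} | push {}
  [3] u=2 | in {0,1,2,3} | out {0,1,2,3} | prev {1,2,3} | push {0,1}
  [4] u=3 | in {0,1,2,3} | out {0,1,3} | prev {} | push {2}
  [5] u=4 | in {0,1,2,3} | out {0,1,2,3} | prev {} | push {}
  [6] u=0 | in {0,1,2,3} | out {1,2} | ==
  [7] u=1 | in {0,1,2,3} | out {0,1,2,3} | ==
  [8] u=2 | in {0,1,2,3} | out {0,1,2,3} | ==

Converged values:
  [0] {1,2}
  [1] {0,1,2,3}
  [2] {0,1,2,3}
  [3] {0,1,3}
  [4] {0,1,2,3}

{0,1,2,3}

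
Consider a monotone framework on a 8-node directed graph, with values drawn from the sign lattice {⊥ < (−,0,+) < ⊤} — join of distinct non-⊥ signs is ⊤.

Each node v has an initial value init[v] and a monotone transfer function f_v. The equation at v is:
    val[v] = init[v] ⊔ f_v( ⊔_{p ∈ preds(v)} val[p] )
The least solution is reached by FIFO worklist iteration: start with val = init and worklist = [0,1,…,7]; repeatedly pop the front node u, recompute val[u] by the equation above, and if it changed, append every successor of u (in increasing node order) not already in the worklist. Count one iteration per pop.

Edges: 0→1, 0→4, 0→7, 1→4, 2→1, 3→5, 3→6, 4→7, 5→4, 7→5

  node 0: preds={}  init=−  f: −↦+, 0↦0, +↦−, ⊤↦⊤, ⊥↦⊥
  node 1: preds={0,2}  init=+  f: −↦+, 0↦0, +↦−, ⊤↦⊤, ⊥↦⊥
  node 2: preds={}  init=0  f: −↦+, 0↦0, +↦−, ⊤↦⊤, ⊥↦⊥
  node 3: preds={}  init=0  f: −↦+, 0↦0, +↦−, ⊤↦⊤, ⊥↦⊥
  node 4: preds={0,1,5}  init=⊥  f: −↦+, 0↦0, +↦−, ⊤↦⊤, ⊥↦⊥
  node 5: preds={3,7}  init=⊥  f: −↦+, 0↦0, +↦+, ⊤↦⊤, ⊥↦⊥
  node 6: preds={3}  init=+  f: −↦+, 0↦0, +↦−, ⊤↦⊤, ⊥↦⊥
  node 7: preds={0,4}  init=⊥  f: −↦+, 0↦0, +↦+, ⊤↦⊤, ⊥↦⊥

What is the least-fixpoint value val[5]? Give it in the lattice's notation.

Iteration log — 11 steps:
  step 1. node 0  ⊔preds=⊥  new=−  stable
  step 2. node 1  ⊔preds=⊤  new=⊤  old=+  +wl: 
  step 3. node 2  ⊔preds=⊥  new=0  stable
  step 4. node 3  ⊔preds=⊥  new=0  stable
  step 5. node 4  ⊔preds=⊤  new=⊤  old=⊥  +wl: 
  step 6. node 5  ⊔preds=0  new=0  old=⊥  +wl: 4
  step 7. node 6  ⊔preds=0  new=⊤  old=+  +wl: 
  step 8. node 7  ⊔preds=⊤  new=⊤  old=⊥  +wl: 5
  step 9. node 4  ⊔preds=⊤  new=⊤  stable
  step 10. node 5  ⊔preds=⊤  new=⊤  old=0  +wl: 4
  step 11. node 4  ⊔preds=⊤  new=⊤  stable

Least fixpoint reached:
  node 0: −
  node 1: ⊤
  node 2: 0
  node 3: 0
  node 4: ⊤
  node 5: ⊤
  node 6: ⊤
  node 7: ⊤

⊤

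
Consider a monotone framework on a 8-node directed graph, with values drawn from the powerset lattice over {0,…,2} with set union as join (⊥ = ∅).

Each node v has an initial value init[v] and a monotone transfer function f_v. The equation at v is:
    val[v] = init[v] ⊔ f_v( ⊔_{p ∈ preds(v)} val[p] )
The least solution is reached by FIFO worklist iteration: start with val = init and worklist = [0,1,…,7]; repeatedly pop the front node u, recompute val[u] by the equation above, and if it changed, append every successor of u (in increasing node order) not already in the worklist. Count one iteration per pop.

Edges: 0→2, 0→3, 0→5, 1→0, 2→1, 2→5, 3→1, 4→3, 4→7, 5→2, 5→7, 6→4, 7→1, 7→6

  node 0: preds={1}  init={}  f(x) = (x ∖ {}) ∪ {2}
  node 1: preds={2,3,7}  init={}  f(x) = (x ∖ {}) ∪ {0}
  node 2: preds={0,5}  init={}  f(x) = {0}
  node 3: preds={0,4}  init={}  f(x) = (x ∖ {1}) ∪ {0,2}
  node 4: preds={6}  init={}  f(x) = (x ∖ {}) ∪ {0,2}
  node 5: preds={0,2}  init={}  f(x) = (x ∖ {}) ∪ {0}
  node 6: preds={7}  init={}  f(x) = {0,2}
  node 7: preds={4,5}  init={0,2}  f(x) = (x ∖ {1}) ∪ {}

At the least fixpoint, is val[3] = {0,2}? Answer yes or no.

yes

Worklist (14 pops):
  #1 pop 0: in={} → {2} (was {}); enqueue []
  #2 pop 1: in={0,2} → {0,2} (was {}); enqueue [0]
  #3 pop 2: in={2} → {0} (was {}); enqueue [1]
  #4 pop 3: in={2} → {0,2} (was {}); enqueue []
  #5 pop 4: in={} → {0,2} (was {}); enqueue [3]
  #6 pop 5: in={0,2} → {0,2} (was {}); enqueue [2]
  #7 pop 6: in={0,2} → {0,2} (was {}); enqueue [4]
  #8 pop 7: in={0,2} → {0,2} (no change)
  #9 pop 0: in={0,2} → {0,2} (was {2}); enqueue [5]
  #10 pop 1: in={0,2} → {0,2} (no change)
  #11 pop 3: in={0,2} → {0,2} (no change)
  #12 pop 2: in={0,2} → {0} (no change)
  #13 pop 4: in={0,2} → {0,2} (no change)
  #14 pop 5: in={0,2} → {0,2} (no change)

Fixpoint:
  val[0] = {0,2}
  val[1] = {0,2}
  val[2] = {0}
  val[3] = {0,2}
  val[4] = {0,2}
  val[5] = {0,2}
  val[6] = {0,2}
  val[7] = {0,2}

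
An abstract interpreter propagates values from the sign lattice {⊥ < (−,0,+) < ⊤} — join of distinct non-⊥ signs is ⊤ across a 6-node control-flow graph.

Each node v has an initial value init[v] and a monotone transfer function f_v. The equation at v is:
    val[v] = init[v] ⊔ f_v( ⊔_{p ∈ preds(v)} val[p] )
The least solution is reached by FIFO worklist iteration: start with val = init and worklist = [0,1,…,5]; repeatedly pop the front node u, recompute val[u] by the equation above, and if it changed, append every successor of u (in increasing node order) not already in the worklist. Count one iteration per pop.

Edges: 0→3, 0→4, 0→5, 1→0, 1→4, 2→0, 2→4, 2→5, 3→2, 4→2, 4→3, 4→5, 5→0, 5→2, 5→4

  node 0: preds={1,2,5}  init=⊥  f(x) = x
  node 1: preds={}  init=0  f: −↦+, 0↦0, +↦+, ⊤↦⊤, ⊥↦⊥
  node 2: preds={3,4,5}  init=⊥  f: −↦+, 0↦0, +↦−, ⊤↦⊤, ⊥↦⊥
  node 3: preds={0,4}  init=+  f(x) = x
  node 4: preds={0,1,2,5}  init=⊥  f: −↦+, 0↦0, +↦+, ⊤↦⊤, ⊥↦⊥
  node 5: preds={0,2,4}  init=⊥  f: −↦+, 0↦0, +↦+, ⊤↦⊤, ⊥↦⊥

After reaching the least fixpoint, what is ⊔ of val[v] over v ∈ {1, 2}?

⊤

Worklist (12 pops):
  #1 pop 0: in=0 → 0 (was ⊥); enqueue []
  #2 pop 1: in=⊥ → 0 (no change)
  #3 pop 2: in=+ → − (was ⊥); enqueue [0]
  #4 pop 3: in=0 → ⊤ (was +); enqueue [2]
  #5 pop 4: in=⊤ → ⊤ (was ⊥); enqueue [3]
  #6 pop 5: in=⊤ → ⊤ (was ⊥); enqueue [4]
  #7 pop 0: in=⊤ → ⊤ (was 0); enqueue [5]
  #8 pop 2: in=⊤ → ⊤ (was −); enqueue [0]
  #9 pop 3: in=⊤ → ⊤ (no change)
  #10 pop 4: in=⊤ → ⊤ (no change)
  #11 pop 5: in=⊤ → ⊤ (no change)
  #12 pop 0: in=⊤ → ⊤ (no change)

Fixpoint:
  val[0] = ⊤
  val[1] = 0
  val[2] = ⊤
  val[3] = ⊤
  val[4] = ⊤
  val[5] = ⊤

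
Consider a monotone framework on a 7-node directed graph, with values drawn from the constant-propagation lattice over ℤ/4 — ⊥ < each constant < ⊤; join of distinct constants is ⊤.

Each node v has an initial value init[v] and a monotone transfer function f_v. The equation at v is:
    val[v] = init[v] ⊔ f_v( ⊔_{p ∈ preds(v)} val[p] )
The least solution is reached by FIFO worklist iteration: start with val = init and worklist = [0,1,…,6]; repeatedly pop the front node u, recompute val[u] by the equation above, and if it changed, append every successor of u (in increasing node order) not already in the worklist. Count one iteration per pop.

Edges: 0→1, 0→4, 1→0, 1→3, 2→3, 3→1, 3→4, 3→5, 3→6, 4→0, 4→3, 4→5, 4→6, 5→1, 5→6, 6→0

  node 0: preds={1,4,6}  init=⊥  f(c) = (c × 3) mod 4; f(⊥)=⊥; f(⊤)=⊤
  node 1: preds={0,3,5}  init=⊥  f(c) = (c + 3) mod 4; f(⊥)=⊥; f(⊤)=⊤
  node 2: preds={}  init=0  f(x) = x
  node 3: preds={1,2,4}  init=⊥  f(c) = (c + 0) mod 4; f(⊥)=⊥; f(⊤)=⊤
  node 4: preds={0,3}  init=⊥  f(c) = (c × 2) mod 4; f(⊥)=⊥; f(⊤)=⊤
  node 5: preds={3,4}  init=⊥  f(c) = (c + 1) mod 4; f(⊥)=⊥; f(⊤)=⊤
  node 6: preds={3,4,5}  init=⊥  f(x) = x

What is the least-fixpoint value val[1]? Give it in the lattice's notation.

⊤

Worklist (17 pops):
  #1 pop 0: in=⊥ → ⊥ (no change)
  #2 pop 1: in=⊥ → ⊥ (no change)
  #3 pop 2: in=⊥ → 0 (no change)
  #4 pop 3: in=0 → 0 (was ⊥); enqueue [1]
  #5 pop 4: in=0 → 0 (was ⊥); enqueue [0,3]
  #6 pop 5: in=0 → 1 (was ⊥); enqueue []
  #7 pop 6: in=⊤ → ⊤ (was ⊥); enqueue []
  #8 pop 1: in=⊤ → ⊤ (was ⊥); enqueue []
  #9 pop 0: in=⊤ → ⊤ (was ⊥); enqueue [1,4]
  #10 pop 3: in=⊤ → ⊤ (was 0); enqueue [5,6]
  #11 pop 1: in=⊤ → ⊤ (no change)
  #12 pop 4: in=⊤ → ⊤ (was 0); enqueue [0,3]
  #13 pop 5: in=⊤ → ⊤ (was 1); enqueue [1]
  #14 pop 6: in=⊤ → ⊤ (no change)
  #15 pop 0: in=⊤ → ⊤ (no change)
  #16 pop 3: in=⊤ → ⊤ (no change)
  #17 pop 1: in=⊤ → ⊤ (no change)

Fixpoint:
  val[0] = ⊤
  val[1] = ⊤
  val[2] = 0
  val[3] = ⊤
  val[4] = ⊤
  val[5] = ⊤
  val[6] = ⊤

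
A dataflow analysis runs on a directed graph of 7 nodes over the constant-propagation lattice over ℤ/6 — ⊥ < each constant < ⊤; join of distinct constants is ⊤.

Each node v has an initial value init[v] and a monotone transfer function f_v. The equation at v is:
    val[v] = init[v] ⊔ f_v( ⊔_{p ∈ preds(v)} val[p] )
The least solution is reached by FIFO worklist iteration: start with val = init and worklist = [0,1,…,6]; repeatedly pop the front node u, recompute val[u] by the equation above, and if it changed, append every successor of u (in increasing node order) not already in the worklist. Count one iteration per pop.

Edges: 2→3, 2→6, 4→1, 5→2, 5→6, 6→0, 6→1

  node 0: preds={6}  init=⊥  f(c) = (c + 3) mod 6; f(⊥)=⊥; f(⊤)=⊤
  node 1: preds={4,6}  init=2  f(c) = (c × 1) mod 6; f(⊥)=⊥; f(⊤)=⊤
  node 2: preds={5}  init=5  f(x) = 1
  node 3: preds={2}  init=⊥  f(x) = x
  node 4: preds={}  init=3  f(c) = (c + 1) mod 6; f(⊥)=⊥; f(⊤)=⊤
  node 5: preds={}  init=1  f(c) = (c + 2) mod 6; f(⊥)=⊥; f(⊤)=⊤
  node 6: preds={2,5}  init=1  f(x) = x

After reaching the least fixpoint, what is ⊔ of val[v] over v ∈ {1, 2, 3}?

⊤

Worklist (9 pops):
  #1 pop 0: in=1 → 4 (was ⊥); enqueue []
  #2 pop 1: in=⊤ → ⊤ (was 2); enqueue []
  #3 pop 2: in=1 → ⊤ (was 5); enqueue []
  #4 pop 3: in=⊤ → ⊤ (was ⊥); enqueue []
  #5 pop 4: in=⊥ → 3 (no change)
  #6 pop 5: in=⊥ → 1 (no change)
  #7 pop 6: in=⊤ → ⊤ (was 1); enqueue [0,1]
  #8 pop 0: in=⊤ → ⊤ (was 4); enqueue []
  #9 pop 1: in=⊤ → ⊤ (no change)

Fixpoint:
  val[0] = ⊤
  val[1] = ⊤
  val[2] = ⊤
  val[3] = ⊤
  val[4] = 3
  val[5] = 1
  val[6] = ⊤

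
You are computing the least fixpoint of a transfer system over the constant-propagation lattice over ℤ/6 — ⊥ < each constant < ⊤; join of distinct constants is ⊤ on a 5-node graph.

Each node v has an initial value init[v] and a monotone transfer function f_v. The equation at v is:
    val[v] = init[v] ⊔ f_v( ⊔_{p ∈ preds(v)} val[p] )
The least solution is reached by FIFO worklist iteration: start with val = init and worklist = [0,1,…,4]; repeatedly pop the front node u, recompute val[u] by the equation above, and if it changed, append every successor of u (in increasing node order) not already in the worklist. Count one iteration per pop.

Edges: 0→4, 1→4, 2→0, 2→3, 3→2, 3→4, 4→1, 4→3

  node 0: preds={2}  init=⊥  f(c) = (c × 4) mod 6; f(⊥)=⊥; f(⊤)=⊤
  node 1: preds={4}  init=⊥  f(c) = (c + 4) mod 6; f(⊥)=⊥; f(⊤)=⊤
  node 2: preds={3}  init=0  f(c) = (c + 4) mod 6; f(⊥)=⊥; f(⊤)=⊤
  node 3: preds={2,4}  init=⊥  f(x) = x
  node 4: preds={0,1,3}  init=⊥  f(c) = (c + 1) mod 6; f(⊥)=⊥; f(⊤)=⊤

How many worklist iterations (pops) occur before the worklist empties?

14

Worklist (14 pops):
  #1 pop 0: in=0 → 0 (was ⊥); enqueue []
  #2 pop 1: in=⊥ → ⊥ (no change)
  #3 pop 2: in=⊥ → 0 (no change)
  #4 pop 3: in=0 → 0 (was ⊥); enqueue [2]
  #5 pop 4: in=0 → 1 (was ⊥); enqueue [1,3]
  #6 pop 2: in=0 → ⊤ (was 0); enqueue [0]
  #7 pop 1: in=1 → 5 (was ⊥); enqueue [4]
  #8 pop 3: in=⊤ → ⊤ (was 0); enqueue [2]
  #9 pop 0: in=⊤ → ⊤ (was 0); enqueue []
  #10 pop 4: in=⊤ → ⊤ (was 1); enqueue [1,3]
  #11 pop 2: in=⊤ → ⊤ (no change)
  #12 pop 1: in=⊤ → ⊤ (was 5); enqueue [4]
  #13 pop 3: in=⊤ → ⊤ (no change)
  #14 pop 4: in=⊤ → ⊤ (no change)

Fixpoint:
  val[0] = ⊤
  val[1] = ⊤
  val[2] = ⊤
  val[3] = ⊤
  val[4] = ⊤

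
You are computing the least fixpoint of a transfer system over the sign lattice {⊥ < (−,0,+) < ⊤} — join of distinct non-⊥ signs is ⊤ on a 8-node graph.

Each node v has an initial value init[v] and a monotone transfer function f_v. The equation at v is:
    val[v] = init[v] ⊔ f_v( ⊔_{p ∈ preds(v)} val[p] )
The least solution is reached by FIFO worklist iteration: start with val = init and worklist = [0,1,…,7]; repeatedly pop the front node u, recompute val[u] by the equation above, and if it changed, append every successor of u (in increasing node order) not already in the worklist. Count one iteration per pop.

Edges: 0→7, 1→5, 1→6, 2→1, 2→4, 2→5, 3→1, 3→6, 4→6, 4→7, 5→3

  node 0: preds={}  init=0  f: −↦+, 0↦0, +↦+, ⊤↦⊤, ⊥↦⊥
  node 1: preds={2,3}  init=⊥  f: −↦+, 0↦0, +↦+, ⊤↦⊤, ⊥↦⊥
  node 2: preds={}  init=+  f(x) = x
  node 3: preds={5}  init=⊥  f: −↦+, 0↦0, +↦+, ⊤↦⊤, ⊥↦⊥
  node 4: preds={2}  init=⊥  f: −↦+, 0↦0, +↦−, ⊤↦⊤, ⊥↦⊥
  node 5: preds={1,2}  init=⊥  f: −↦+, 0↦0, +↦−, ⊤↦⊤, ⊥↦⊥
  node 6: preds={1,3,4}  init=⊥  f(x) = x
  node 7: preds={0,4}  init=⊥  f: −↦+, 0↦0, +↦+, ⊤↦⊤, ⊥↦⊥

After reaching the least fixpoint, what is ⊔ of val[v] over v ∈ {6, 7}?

Iteration log — 11 steps:
  step 1. node 0  ⊔preds=⊥  new=0  stable
  step 2. node 1  ⊔preds=+  new=+  old=⊥  +wl: 
  step 3. node 2  ⊔preds=⊥  new=+  stable
  step 4. node 3  ⊔preds=⊥  new=⊥  stable
  step 5. node 4  ⊔preds=+  new=−  old=⊥  +wl: 
  step 6. node 5  ⊔preds=+  new=−  old=⊥  +wl: 3
  step 7. node 6  ⊔preds=⊤  new=⊤  old=⊥  +wl: 
  step 8. node 7  ⊔preds=⊤  new=⊤  old=⊥  +wl: 
  step 9. node 3  ⊔preds=−  new=+  old=⊥  +wl: 1,6
  step 10. node 1  ⊔preds=+  new=+  stable
  step 11. node 6  ⊔preds=⊤  new=⊤  stable

Least fixpoint reached:
  node 0: 0
  node 1: +
  node 2: +
  node 3: +
  node 4: −
  node 5: −
  node 6: ⊤
  node 7: ⊤

⊤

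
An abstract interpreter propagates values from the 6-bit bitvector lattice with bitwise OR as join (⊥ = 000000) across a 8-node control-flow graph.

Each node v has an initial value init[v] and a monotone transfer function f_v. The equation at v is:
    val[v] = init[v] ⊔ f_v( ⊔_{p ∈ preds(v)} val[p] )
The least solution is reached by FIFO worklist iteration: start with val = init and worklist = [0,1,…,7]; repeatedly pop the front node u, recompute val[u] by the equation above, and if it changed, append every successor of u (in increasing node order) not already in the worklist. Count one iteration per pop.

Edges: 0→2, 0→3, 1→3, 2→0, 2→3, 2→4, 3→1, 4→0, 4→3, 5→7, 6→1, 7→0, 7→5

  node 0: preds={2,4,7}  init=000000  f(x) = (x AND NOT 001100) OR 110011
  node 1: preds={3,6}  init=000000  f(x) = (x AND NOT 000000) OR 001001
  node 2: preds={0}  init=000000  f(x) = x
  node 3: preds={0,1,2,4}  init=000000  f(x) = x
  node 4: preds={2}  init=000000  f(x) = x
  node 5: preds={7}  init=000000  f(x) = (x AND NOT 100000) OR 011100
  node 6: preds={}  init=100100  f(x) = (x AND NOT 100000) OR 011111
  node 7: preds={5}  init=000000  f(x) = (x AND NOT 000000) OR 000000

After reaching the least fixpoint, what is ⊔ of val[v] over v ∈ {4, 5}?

111111

Worklist (12 pops):
  #1 pop 0: in=000000 → 110011 (was 000000); enqueue []
  #2 pop 1: in=100100 → 101101 (was 000000); enqueue []
  #3 pop 2: in=110011 → 110011 (was 000000); enqueue [0]
  #4 pop 3: in=111111 → 111111 (was 000000); enqueue [1]
  #5 pop 4: in=110011 → 110011 (was 000000); enqueue [3]
  #6 pop 5: in=000000 → 011100 (was 000000); enqueue []
  #7 pop 6: in=000000 → 111111 (was 100100); enqueue []
  #8 pop 7: in=011100 → 011100 (was 000000); enqueue [5]
  #9 pop 0: in=111111 → 110011 (no change)
  #10 pop 1: in=111111 → 111111 (was 101101); enqueue []
  #11 pop 3: in=111111 → 111111 (no change)
  #12 pop 5: in=011100 → 011100 (no change)

Fixpoint:
  val[0] = 110011
  val[1] = 111111
  val[2] = 110011
  val[3] = 111111
  val[4] = 110011
  val[5] = 011100
  val[6] = 111111
  val[7] = 011100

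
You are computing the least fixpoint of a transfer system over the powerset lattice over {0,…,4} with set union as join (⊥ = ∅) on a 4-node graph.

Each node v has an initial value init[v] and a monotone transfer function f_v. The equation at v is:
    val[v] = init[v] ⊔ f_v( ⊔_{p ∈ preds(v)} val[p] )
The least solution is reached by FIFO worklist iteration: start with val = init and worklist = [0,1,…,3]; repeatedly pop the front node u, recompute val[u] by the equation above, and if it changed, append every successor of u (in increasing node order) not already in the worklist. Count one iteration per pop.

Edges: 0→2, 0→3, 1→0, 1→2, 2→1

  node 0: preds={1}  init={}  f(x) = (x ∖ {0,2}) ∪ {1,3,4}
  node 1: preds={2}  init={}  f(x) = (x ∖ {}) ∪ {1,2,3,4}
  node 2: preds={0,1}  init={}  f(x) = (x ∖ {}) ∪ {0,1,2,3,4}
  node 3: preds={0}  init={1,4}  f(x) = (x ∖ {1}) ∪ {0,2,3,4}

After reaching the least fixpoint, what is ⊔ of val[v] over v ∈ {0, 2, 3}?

Trace (8 dequeues):
  [1] u=0 | in {} | out {1,3,4} | prev {} | push {}
  [2] u=1 | in {} | out {1,2,3,4} | prev {} | push {0}
  [3] u=2 | in {1,2,3,4} | out {0,1,2,3,4} | prev {} | push {1}
  [4] u=3 | in {1,3,4} | out {0,1,2,3,4} | prev {1,4} | push {}
  [5] u=0 | in {1,2,3,4} | out {1,3,4} | ==
  [6] u=1 | in {0,1,2,3,4} | out {0,1,2,3,4} | prev {1,2,3,4} | push {0,2}
  [7] u=0 | in {0,1,2,3,4} | out {1,3,4} | ==
  [8] u=2 | in {0,1,2,3,4} | out {0,1,2,3,4} | ==

Converged values:
  [0] {1,3,4}
  [1] {0,1,2,3,4}
  [2] {0,1,2,3,4}
  [3] {0,1,2,3,4}

{0,1,2,3,4}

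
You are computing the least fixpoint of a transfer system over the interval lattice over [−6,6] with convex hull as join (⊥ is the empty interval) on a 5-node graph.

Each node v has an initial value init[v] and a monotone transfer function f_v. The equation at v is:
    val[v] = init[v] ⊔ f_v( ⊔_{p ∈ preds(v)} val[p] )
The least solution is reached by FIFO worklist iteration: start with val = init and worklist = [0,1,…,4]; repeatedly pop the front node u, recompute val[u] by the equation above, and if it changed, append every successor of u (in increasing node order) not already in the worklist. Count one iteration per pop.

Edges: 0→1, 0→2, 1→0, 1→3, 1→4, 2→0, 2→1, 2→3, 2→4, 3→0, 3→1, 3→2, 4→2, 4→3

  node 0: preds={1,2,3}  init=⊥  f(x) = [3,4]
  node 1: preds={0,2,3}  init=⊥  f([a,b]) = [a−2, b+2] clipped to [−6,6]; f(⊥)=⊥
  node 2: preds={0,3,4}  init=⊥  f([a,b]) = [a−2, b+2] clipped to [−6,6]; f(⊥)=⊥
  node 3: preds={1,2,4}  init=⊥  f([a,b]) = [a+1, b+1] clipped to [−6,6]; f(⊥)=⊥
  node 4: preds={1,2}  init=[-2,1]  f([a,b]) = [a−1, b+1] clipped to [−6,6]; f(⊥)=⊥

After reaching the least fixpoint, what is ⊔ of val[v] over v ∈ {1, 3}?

Iteration log — 14 steps:
  step 1. node 0  ⊔preds=⊥  new=[3,4]  old=⊥  +wl: 
  step 2. node 1  ⊔preds=[3,4]  new=[1,6]  old=⊥  +wl: 0
  step 3. node 2  ⊔preds=[-2,4]  new=[-4,6]  old=⊥  +wl: 1
  step 4. node 3  ⊔preds=[-4,6]  new=[-3,6]  old=⊥  +wl: 2
  step 5. node 4  ⊔preds=[-4,6]  new=[-5,6]  old=[-2,1]  +wl: 3
  step 6. node 0  ⊔preds=[-4,6]  new=[3,4]  stable
  step 7. node 1  ⊔preds=[-4,6]  new=[-6,6]  old=[1,6]  +wl: 0,4
  step 8. node 2  ⊔preds=[-5,6]  new=[-6,6]  old=[-4,6]  +wl: 1
  step 9. node 3  ⊔preds=[-6,6]  new=[-5,6]  old=[-3,6]  +wl: 2
  step 10. node 0  ⊔preds=[-6,6]  new=[3,4]  stable
  step 11. node 4  ⊔preds=[-6,6]  new=[-6,6]  old=[-5,6]  +wl: 3
  step 12. node 1  ⊔preds=[-6,6]  new=[-6,6]  stable
  step 13. node 2  ⊔preds=[-6,6]  new=[-6,6]  stable
  step 14. node 3  ⊔preds=[-6,6]  new=[-5,6]  stable

Least fixpoint reached:
  node 0: [3,4]
  node 1: [-6,6]
  node 2: [-6,6]
  node 3: [-5,6]
  node 4: [-6,6]

[-6,6]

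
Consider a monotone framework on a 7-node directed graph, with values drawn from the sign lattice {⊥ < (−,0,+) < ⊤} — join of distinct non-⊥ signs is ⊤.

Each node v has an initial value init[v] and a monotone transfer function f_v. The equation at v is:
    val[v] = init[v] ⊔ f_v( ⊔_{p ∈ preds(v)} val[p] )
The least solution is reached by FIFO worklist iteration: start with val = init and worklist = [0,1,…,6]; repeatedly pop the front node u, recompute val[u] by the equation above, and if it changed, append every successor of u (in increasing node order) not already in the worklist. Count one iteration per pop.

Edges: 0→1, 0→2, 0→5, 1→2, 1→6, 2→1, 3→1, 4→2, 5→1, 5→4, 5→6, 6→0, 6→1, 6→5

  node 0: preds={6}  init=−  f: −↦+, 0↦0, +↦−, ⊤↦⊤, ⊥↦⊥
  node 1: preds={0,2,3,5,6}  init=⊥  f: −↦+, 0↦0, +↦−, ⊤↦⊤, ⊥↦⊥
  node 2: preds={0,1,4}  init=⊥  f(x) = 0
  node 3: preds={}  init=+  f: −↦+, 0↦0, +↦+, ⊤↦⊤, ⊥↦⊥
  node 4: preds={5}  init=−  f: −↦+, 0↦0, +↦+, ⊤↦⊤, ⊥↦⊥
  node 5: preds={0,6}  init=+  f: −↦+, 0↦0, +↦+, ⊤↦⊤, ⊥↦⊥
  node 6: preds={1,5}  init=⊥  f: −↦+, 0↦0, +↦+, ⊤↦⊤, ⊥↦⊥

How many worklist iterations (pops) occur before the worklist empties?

Worklist (15 pops):
  #1 pop 0: in=⊥ → − (no change)
  #2 pop 1: in=⊤ → ⊤ (was ⊥); enqueue []
  #3 pop 2: in=⊤ → 0 (was ⊥); enqueue [1]
  #4 pop 3: in=⊥ → + (no change)
  #5 pop 4: in=+ → ⊤ (was −); enqueue [2]
  #6 pop 5: in=− → + (no change)
  #7 pop 6: in=⊤ → ⊤ (was ⊥); enqueue [0,5]
  #8 pop 1: in=⊤ → ⊤ (no change)
  #9 pop 2: in=⊤ → 0 (no change)
  #10 pop 0: in=⊤ → ⊤ (was −); enqueue [1,2]
  #11 pop 5: in=⊤ → ⊤ (was +); enqueue [4,6]
  #12 pop 1: in=⊤ → ⊤ (no change)
  #13 pop 2: in=⊤ → 0 (no change)
  #14 pop 4: in=⊤ → ⊤ (no change)
  #15 pop 6: in=⊤ → ⊤ (no change)

Fixpoint:
  val[0] = ⊤
  val[1] = ⊤
  val[2] = 0
  val[3] = +
  val[4] = ⊤
  val[5] = ⊤
  val[6] = ⊤

15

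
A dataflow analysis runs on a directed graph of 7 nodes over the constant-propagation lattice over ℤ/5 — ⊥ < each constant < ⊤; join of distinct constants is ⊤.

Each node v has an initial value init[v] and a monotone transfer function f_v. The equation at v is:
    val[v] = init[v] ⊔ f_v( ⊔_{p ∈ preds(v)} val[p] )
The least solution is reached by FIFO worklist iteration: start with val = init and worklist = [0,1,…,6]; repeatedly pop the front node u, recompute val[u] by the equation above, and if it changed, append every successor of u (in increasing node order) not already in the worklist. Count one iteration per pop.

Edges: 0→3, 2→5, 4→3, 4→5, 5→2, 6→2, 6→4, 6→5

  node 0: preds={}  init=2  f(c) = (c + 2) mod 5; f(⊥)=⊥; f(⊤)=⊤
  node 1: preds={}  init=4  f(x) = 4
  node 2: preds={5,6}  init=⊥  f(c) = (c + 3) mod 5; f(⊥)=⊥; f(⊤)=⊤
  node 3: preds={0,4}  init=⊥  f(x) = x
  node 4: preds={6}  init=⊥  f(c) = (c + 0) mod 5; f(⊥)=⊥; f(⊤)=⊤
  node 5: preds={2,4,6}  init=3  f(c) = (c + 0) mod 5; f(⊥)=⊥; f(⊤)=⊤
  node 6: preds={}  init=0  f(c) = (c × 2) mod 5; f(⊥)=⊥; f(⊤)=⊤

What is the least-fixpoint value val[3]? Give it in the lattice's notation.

⊤

Iteration log — 9 steps:
  step 1. node 0  ⊔preds=⊥  new=2  stable
  step 2. node 1  ⊔preds=⊥  new=4  stable
  step 3. node 2  ⊔preds=⊤  new=⊤  old=⊥  +wl: 
  step 4. node 3  ⊔preds=2  new=2  old=⊥  +wl: 
  step 5. node 4  ⊔preds=0  new=0  old=⊥  +wl: 3
  step 6. node 5  ⊔preds=⊤  new=⊤  old=3  +wl: 2
  step 7. node 6  ⊔preds=⊥  new=0  stable
  step 8. node 3  ⊔preds=⊤  new=⊤  old=2  +wl: 
  step 9. node 2  ⊔preds=⊤  new=⊤  stable

Least fixpoint reached:
  node 0: 2
  node 1: 4
  node 2: ⊤
  node 3: ⊤
  node 4: 0
  node 5: ⊤
  node 6: 0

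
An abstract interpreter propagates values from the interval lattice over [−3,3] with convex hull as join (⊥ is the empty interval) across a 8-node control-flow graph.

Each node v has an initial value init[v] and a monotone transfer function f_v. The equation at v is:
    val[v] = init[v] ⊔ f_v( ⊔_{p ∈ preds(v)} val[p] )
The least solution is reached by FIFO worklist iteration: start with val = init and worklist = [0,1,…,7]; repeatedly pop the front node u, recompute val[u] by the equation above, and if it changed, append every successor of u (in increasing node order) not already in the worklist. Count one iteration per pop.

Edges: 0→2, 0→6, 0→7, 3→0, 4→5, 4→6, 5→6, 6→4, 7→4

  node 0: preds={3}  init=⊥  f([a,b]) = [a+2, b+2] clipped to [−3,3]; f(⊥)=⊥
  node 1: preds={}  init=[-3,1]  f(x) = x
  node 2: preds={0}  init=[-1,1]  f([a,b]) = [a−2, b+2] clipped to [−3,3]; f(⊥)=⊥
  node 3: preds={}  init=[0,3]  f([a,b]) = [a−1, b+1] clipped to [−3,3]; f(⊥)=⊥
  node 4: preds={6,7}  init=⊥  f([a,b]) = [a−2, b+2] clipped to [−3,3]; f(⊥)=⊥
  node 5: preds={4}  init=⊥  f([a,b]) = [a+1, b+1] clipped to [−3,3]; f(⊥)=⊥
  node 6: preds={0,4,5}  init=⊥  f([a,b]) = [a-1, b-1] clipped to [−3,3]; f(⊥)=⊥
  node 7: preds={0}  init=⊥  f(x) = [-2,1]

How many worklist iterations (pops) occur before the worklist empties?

12

Trace (12 dequeues):
  [1] u=0 | in [0,3] | out [2,3] | prev ⊥ | push {}
  [2] u=1 | in ⊥ | out [-3,1] | ==
  [3] u=2 | in [2,3] | out [-1,3] | prev [-1,1] | push {}
  [4] u=3 | in ⊥ | out [0,3] | ==
  [5] u=4 | in ⊥ | out ⊥ | ==
  [6] u=5 | in ⊥ | out ⊥ | ==
  [7] u=6 | in [2,3] | out [1,2] | prev ⊥ | push {4}
  [8] u=7 | in [2,3] | out [-2,1] | prev ⊥ | push {}
  [9] u=4 | in [-2,2] | out [-3,3] | prev ⊥ | push {5,6}
  [10] u=5 | in [-3,3] | out [-2,3] | prev ⊥ | push {}
  [11] u=6 | in [-3,3] | out [-3,2] | prev [1,2] | push {4}
  [12] u=4 | in [-3,2] | out [-3,3] | ==

Converged values:
  [0] [2,3]
  [1] [-3,1]
  [2] [-1,3]
  [3] [0,3]
  [4] [-3,3]
  [5] [-2,3]
  [6] [-3,2]
  [7] [-2,1]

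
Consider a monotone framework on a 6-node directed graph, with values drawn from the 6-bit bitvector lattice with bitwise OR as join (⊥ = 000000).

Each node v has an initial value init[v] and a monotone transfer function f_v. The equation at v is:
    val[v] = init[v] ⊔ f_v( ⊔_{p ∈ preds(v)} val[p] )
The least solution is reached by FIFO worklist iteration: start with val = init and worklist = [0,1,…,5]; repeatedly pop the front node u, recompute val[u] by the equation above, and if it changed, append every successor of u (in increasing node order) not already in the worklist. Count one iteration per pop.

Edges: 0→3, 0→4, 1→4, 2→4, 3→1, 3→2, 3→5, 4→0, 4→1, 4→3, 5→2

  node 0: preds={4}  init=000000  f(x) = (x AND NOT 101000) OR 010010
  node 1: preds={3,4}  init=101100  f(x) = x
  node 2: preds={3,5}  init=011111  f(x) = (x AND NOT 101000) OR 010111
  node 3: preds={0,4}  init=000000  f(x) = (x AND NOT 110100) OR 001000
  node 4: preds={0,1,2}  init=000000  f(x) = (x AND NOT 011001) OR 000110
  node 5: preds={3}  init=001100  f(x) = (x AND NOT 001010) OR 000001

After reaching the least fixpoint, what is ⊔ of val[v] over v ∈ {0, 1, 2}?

111111

Trace (11 dequeues):
  [1] u=0 | in 000000 | out 010010 | prev 000000 | push {}
  [2] u=1 | in 000000 | out 101100 | ==
  [3] u=2 | in 001100 | out 011111 | ==
  [4] u=3 | in 010010 | out 001010 | prev 000000 | push {1,2}
  [5] u=4 | in 111111 | out 100110 | prev 000000 | push {0,3}
  [6] u=5 | in 001010 | out 001101 | prev 001100 | push {}
  [7] u=1 | in 101110 | out 101110 | prev 101100 | push {4}
  [8] u=2 | in 001111 | out 011111 | ==
  [9] u=0 | in 100110 | out 010110 | prev 010010 | push {}
  [10] u=3 | in 110110 | out 001010 | ==
  [11] u=4 | in 111111 | out 100110 | ==

Converged values:
  [0] 010110
  [1] 101110
  [2] 011111
  [3] 001010
  [4] 100110
  [5] 001101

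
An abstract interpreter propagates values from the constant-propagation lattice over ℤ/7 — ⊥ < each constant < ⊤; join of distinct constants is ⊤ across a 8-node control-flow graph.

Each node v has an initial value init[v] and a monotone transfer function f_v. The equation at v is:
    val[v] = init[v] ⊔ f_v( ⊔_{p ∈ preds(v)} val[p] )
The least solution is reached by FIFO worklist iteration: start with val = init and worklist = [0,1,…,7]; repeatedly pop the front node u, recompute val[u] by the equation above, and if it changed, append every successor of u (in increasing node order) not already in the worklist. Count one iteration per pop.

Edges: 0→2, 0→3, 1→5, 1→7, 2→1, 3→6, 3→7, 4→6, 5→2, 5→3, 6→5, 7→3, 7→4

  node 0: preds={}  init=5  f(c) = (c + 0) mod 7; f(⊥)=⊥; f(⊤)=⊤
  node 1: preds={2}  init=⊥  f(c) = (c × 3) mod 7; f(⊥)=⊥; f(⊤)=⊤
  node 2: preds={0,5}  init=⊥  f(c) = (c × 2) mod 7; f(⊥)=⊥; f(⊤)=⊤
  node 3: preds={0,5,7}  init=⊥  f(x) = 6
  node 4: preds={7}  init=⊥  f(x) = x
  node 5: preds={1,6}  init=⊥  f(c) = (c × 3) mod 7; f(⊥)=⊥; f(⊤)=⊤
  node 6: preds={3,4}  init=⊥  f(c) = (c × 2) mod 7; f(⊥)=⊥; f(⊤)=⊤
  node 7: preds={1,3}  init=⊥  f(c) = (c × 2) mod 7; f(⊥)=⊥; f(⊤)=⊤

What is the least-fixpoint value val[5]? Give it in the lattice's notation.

Iteration log — 21 steps:
  step 1. node 0  ⊔preds=⊥  new=5  stable
  step 2. node 1  ⊔preds=⊥  new=⊥  stable
  step 3. node 2  ⊔preds=5  new=3  old=⊥  +wl: 1
  step 4. node 3  ⊔preds=5  new=6  old=⊥  +wl: 
  step 5. node 4  ⊔preds=⊥  new=⊥  stable
  step 6. node 5  ⊔preds=⊥  new=⊥  stable
  step 7. node 6  ⊔preds=6  new=5  old=⊥  +wl: 5
  step 8. node 7  ⊔preds=6  new=5  old=⊥  +wl: 3,4
  step 9. node 1  ⊔preds=3  new=2  old=⊥  +wl: 7
  step 10. node 5  ⊔preds=⊤  new=⊤  old=⊥  +wl: 2
  step 11. node 3  ⊔preds=⊤  new=6  stable
  step 12. node 4  ⊔preds=5  new=5  old=⊥  +wl: 6
  step 13. node 7  ⊔preds=⊤  new=⊤  old=5  +wl: 3,4
  step 14. node 2  ⊔preds=⊤  new=⊤  old=3  +wl: 1
  step 15. node 6  ⊔preds=⊤  new=⊤  old=5  +wl: 5
  step 16. node 3  ⊔preds=⊤  new=6  stable
  step 17. node 4  ⊔preds=⊤  new=⊤  old=5  +wl: 6
  step 18. node 1  ⊔preds=⊤  new=⊤  old=2  +wl: 7
  step 19. node 5  ⊔preds=⊤  new=⊤  stable
  step 20. node 6  ⊔preds=⊤  new=⊤  stable
  step 21. node 7  ⊔preds=⊤  new=⊤  stable

Least fixpoint reached:
  node 0: 5
  node 1: ⊤
  node 2: ⊤
  node 3: 6
  node 4: ⊤
  node 5: ⊤
  node 6: ⊤
  node 7: ⊤

⊤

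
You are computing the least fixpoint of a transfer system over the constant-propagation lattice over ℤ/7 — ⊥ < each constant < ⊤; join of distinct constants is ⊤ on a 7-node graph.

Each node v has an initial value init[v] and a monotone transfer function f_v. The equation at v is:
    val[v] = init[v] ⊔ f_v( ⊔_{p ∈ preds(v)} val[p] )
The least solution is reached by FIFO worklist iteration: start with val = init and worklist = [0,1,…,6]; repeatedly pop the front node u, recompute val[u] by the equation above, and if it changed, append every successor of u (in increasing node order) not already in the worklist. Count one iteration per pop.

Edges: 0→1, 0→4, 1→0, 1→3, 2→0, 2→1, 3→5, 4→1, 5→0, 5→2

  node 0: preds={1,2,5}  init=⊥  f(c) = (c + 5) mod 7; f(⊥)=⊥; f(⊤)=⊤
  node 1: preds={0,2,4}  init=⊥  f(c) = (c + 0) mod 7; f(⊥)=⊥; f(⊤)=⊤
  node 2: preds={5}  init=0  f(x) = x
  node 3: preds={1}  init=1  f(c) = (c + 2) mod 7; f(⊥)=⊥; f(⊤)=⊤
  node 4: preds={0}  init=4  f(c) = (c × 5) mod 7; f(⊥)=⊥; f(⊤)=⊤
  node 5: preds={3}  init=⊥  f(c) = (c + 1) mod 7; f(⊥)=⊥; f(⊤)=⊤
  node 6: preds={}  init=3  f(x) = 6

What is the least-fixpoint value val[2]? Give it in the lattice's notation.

⊤

Iteration log — 13 steps:
  step 1. node 0  ⊔preds=0  new=5  old=⊥  +wl: 
  step 2. node 1  ⊔preds=⊤  new=⊤  old=⊥  +wl: 0
  step 3. node 2  ⊔preds=⊥  new=0  stable
  step 4. node 3  ⊔preds=⊤  new=⊤  old=1  +wl: 
  step 5. node 4  ⊔preds=5  new=4  stable
  step 6. node 5  ⊔preds=⊤  new=⊤  old=⊥  +wl: 2
  step 7. node 6  ⊔preds=⊥  new=⊤  old=3  +wl: 
  step 8. node 0  ⊔preds=⊤  new=⊤  old=5  +wl: 1,4
  step 9. node 2  ⊔preds=⊤  new=⊤  old=0  +wl: 0
  step 10. node 1  ⊔preds=⊤  new=⊤  stable
  step 11. node 4  ⊔preds=⊤  new=⊤  old=4  +wl: 1
  step 12. node 0  ⊔preds=⊤  new=⊤  stable
  step 13. node 1  ⊔preds=⊤  new=⊤  stable

Least fixpoint reached:
  node 0: ⊤
  node 1: ⊤
  node 2: ⊤
  node 3: ⊤
  node 4: ⊤
  node 5: ⊤
  node 6: ⊤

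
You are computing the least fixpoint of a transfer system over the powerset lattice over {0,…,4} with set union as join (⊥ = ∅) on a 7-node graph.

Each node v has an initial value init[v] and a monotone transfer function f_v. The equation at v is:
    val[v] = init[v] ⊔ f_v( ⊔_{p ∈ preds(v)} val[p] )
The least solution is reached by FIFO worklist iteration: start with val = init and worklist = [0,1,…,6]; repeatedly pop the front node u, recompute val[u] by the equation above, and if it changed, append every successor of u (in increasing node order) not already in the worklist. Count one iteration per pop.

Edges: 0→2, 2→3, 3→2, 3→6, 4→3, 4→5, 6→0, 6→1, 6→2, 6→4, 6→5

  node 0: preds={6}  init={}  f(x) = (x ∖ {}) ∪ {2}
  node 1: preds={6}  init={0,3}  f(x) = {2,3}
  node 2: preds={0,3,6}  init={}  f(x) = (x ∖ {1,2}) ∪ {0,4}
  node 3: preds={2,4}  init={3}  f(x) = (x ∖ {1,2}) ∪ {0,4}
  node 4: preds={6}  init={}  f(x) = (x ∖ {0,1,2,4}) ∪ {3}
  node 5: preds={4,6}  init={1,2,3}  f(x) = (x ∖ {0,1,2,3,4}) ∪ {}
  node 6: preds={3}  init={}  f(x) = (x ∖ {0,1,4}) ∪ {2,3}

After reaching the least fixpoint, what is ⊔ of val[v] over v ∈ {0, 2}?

{0,2,3,4}

Worklist (14 pops):
  #1 pop 0: in={} → {2} (was {}); enqueue []
  #2 pop 1: in={} → {0,2,3} (was {0,3}); enqueue []
  #3 pop 2: in={2,3} → {0,3,4} (was {}); enqueue []
  #4 pop 3: in={0,3,4} → {0,3,4} (was {3}); enqueue [2]
  #5 pop 4: in={} → {3} (was {}); enqueue [3]
  #6 pop 5: in={3} → {1,2,3} (no change)
  #7 pop 6: in={0,3,4} → {2,3} (was {}); enqueue [0,1,4,5]
  #8 pop 2: in={0,2,3,4} → {0,3,4} (no change)
  #9 pop 3: in={0,3,4} → {0,3,4} (no change)
  #10 pop 0: in={2,3} → {2,3} (was {2}); enqueue [2]
  #11 pop 1: in={2,3} → {0,2,3} (no change)
  #12 pop 4: in={2,3} → {3} (no change)
  #13 pop 5: in={2,3} → {1,2,3} (no change)
  #14 pop 2: in={0,2,3,4} → {0,3,4} (no change)

Fixpoint:
  val[0] = {2,3}
  val[1] = {0,2,3}
  val[2] = {0,3,4}
  val[3] = {0,3,4}
  val[4] = {3}
  val[5] = {1,2,3}
  val[6] = {2,3}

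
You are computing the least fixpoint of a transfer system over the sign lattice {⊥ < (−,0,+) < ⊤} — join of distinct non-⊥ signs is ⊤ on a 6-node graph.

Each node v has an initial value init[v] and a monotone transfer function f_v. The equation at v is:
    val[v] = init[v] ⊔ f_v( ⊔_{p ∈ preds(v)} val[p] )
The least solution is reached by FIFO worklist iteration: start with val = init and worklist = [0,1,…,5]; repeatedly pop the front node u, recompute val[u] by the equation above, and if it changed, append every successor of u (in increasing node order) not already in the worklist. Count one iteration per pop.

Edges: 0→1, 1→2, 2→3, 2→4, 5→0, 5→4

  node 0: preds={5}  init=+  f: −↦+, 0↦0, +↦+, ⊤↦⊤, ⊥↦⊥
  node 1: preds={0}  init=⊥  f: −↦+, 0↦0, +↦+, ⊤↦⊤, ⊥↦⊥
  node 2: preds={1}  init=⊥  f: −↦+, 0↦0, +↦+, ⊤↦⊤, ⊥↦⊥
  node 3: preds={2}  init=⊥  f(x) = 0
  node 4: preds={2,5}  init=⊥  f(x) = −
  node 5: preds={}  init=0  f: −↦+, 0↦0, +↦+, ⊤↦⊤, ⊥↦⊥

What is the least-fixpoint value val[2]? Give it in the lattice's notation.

Trace (6 dequeues):
  [1] u=0 | in 0 | out ⊤ | prev + | push {}
  [2] u=1 | in ⊤ | out ⊤ | prev ⊥ | push {}
  [3] u=2 | in ⊤ | out ⊤ | prev ⊥ | push {}
  [4] u=3 | in ⊤ | out 0 | prev ⊥ | push {}
  [5] u=4 | in ⊤ | out − | prev ⊥ | push {}
  [6] u=5 | in ⊥ | out 0 | ==

Converged values:
  [0] ⊤
  [1] ⊤
  [2] ⊤
  [3] 0
  [4] −
  [5] 0

⊤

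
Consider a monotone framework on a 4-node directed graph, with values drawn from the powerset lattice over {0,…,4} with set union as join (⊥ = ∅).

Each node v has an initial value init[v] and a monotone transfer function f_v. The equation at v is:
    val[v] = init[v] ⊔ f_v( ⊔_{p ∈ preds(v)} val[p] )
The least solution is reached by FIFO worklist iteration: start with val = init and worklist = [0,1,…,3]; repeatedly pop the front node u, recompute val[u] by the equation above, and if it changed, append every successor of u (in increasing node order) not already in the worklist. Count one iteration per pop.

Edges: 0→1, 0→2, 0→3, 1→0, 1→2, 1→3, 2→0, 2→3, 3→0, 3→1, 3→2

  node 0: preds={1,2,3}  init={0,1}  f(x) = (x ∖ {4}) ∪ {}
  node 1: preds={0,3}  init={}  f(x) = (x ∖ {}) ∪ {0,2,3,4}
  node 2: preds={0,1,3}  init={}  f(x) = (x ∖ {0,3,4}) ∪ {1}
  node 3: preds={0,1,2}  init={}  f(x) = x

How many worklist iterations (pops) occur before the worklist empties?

Trace (8 dequeues):
  [1] u=0 | in {} | out {0,1} | ==
  [2] u=1 | in {0,1} | out {0,1,2,3,4} | prev {} | push {0}
  [3] u=2 | in {0,1,2,3,4} | out {1,2} | prev {} | push {}
  [4] u=3 | in {0,1,2,3,4} | out {0,1,2,3,4} | prev {} | push {1,2}
  [5] u=0 | in {0,1,2,3,4} | out {0,1,2,3} | prev {0,1} | push {3}
  [6] u=1 | in {0,1,2,3,4} | out {0,1,2,3,4} | ==
  [7] u=2 | in {0,1,2,3,4} | out {1,2} | ==
  [8] u=3 | in {0,1,2,3,4} | out {0,1,2,3,4} | ==

Converged values:
  [0] {0,1,2,3}
  [1] {0,1,2,3,4}
  [2] {1,2}
  [3] {0,1,2,3,4}

8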